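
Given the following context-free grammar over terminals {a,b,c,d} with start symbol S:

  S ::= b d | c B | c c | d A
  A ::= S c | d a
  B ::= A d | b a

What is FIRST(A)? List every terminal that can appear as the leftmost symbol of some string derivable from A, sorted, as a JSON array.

FIRST sets, iterate to fixpoint:
round 1:
  A via A→d a: +{d}
  B via B→A d: +{d}
  B via B→b a: +{b}
  S via S→b d: +{b}
  S via S→c B: +{c}
  S via S→d A: +{d}
  FIRST[S]={b,c,d}  FIRST[A]={d}  FIRST[B]={b,d}
round 2:
  A via A→S c: +{b,c}
  B via B→A d: +{c}
  FIRST[S]={b,c,d}  FIRST[A]={b,c,d}  FIRST[B]={b,c,d}
round 3: (stable)
  FIRST[S]={b,c,d}  FIRST[A]={b,c,d}  FIRST[B]={b,c,d}

FIRST(A) = ["b", "c", "d"]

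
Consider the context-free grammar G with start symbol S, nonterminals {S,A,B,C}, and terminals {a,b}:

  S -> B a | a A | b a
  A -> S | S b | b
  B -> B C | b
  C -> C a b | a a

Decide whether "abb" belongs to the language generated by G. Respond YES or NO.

CNF form of G:
  S -> B T0 | T0 A | T1 T0
  A -> B T0 | S T1 | T0 A | T1 T0 | b
  B -> B C | b
  C -> C X2 | T0 T0
  T0 -> a
  T1 -> b
  X2 -> T0 T1

CYK fill:
  cell(0,0) a: {T0}  orig:{}
  cell(1,1) b: {A,B,T1}  orig:{A,B}
  cell(2,2) b: {A,B,T1}  orig:{A,B}
  cell(0,1) ab: {A,S,X2}  orig:{A,S}
  cell(1,2) bb: ∅
  cell(0,2) abb: {A}

S ∉ T[0,2] ⇒ NO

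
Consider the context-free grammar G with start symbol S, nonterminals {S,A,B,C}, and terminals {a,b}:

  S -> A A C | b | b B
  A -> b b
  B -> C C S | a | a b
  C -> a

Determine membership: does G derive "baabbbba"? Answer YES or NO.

Convert to CNF:
  S -> A X3 | T0 B | b
  A -> T0 T0
  B -> C X2 | T1 T0 | a
  C -> a
  T0 -> b
  T1 -> a
  X2 -> C S
  X3 -> A C

CYK fill:
  T[0,0] 'b' = {S,T0}  orig:{S}
  T[1,1] 'a' = {B,C,T1}  orig:{B,C}
  T[2,2] 'a' = {B,C,T1}  orig:{B,C}
  T[3,3] 'b' = {S,T0}  orig:{S}
  T[4,4] 'b' = {S,T0}  orig:{S}
  T[5,5] 'b' = {S,T0}  orig:{S}
  T[6,6] 'b' = {S,T0}  orig:{S}
  T[7,7] 'a' = {B,C,T1}  orig:{B,C}
  T[0,1] 'ba' = {S}
  T[1,2] 'aa' = ∅
  T[2,3] 'ab' = {B,X2}  orig:{B}
  T[3,4] 'bb' = {A}
  T[4,5] 'bb' = {A}
  T[5,6] 'bb' = {A}
  T[6,7] 'ba' = {S}
  T[0,2] 'baa' = ∅
  T[1,3] 'aab' = {B}
  T[2,4] 'abb' = ∅
  T[3,5] 'bbb' = ∅
  T[4,6] 'bbb' = ∅
  T[5,7] 'bba' = {X3}  orig:{}
  T[0,3] 'baab' = {S}
  T[1,4] 'aabb' = ∅
  T[2,5] 'abbb' = ∅
  T[3,6] 'bbbb' = ∅
  T[4,7] 'bbba' = ∅
  T[0,4] 'baabb' = ∅
  T[1,5] 'aabbb' = ∅
  T[2,6] 'abbbb' = ∅
  T[3,7] 'bbbba' = {S}
  T[0,5] 'baabbb' = ∅
  T[1,6] 'aabbbb' = ∅
  T[2,7] 'abbbba' = {X2}  orig:{}
  T[0,6] 'baabbbb' = ∅
  T[1,7] 'aabbbba' = {B}
  T[0,7] 'baabbbba' = {S}

S ∈ T[0,7] ⇒ YES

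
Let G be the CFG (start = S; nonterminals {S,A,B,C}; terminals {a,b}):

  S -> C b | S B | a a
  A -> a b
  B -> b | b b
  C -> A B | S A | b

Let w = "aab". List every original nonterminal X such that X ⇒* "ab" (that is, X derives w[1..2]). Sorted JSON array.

Convert to CNF:
  S -> C T1 | S B | T0 T0
  A -> T0 T1
  B -> T1 T1 | b
  C -> A B | S A | b
  T0 -> a
  T1 -> b

CYK table (by increasing span) — only the sub-triangle for w[1..2]:
  [1..1]={T0}  "a"  orig:{}
  [2..2]={B,C,T1}  "b"  orig:{B,C}
  [1..2]={A}  "ab"

Original NTs in T[1,2] deriving "ab": ["A"]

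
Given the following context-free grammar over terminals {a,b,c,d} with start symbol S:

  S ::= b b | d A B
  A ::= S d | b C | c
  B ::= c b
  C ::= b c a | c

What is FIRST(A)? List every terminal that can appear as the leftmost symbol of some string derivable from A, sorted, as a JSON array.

FIRST iteration:
iter 1:
  A via A→b C: +{b}
  A via A→c: +{c}
  B via B→c b: +{c}
  C via C→b c a: +{b}
  C via C→c: +{c}
  S via S→b b: +{b}
  S via S→d A B: +{d}
  FIRST[S]={b,d}  FIRST[A]={b,c}  FIRST[B]={c}  FIRST[C]={b,c}
iter 2:
  A via A→S d: +{d}
  FIRST[S]={b,d}  FIRST[A]={b,c,d}  FIRST[B]={c}  FIRST[C]={b,c}
iter 3: (no change)
  FIRST[S]={b,d}  FIRST[A]={b,c,d}  FIRST[B]={c}  FIRST[C]={b,c}

FIRST(A) = ["b", "c", "d"]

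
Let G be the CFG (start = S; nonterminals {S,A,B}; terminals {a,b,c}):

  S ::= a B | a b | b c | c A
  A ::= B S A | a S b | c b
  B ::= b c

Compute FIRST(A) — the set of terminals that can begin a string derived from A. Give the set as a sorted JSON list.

FIRST iteration:
round 1:
  A via A→a S b: +{a}
  A via A→c b: +{c}
  B via B→b c: +{b}
  S via S→a B: +{a}
  S via S→b c: +{b}
  S via S→c A: +{c}
  FIRST[S]={a,b,c}  FIRST[A]={a,c}  FIRST[B]={b}
round 2:
  A via A→B S A: +{b}
  FIRST[S]={a,b,c}  FIRST[A]={a,b,c}  FIRST[B]={b}
round 3: (stable)
  FIRST[S]={a,b,c}  FIRST[A]={a,b,c}  FIRST[B]={b}

FIRST(A) = ["a", "b", "c"]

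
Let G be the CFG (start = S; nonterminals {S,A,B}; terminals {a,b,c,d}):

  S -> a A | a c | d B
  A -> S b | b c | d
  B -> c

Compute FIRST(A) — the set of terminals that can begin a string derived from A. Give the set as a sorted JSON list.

Compute FIRST by fixpoint:
round 1:
  A via A→b c: +{b}
  A via A→d: +{d}
  B via B→c: +{c}
  S via S→a A: +{a}
  S via S→d B: +{d}
  FIRST[S]={a,d}  FIRST[A]={b,d}  FIRST[B]={c}
round 2:
  A via A→S b: +{a}
  FIRST[S]={a,d}  FIRST[A]={a,b,d}  FIRST[B]={c}
round 3: done
  FIRST[S]={a,d}  FIRST[A]={a,b,d}  FIRST[B]={c}

FIRST(A) = ["a", "b", "d"]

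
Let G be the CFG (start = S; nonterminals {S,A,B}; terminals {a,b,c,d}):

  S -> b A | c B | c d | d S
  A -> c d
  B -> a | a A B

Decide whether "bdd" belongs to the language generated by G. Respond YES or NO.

CNF form of G:
  S -> T0 B | T0 T1 | T1 S | T3 A
  A -> T0 T1
  B -> T2 X4 | a
  T0 -> c
  T1 -> d
  T2 -> a
  T3 -> b
  X4 -> A B

CYK fill:
  [0..0]={T3}  "b"  orig:{}
  [1..1]={T1}  "d"  orig:{}
  [2..2]={T1}  "d"  orig:{}
  [0..1]=∅  "bd"
  [1..2]=∅  "dd"
  [0..2]=∅  "bdd"

S ∉ T[0,2] ⇒ NO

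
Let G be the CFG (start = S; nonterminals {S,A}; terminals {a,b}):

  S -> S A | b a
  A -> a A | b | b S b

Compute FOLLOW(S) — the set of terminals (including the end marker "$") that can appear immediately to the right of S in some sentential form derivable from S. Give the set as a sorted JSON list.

FIRST iteration:
iter 1:
  A via A→a A: +{a}
  A via A→b: +{b}
  S via S→b a: +{b}
  FIRST(S)={b}  FIRST(A)={a,b}
iter 2: — fixpoint
  FIRST(S)={b}  FIRST(A)={a,b}

FOLLOW iteration:
seed FOLLOW(S) with $
round 1:
  A→b S b: FOLLOW(S) ⊇ FIRST(b) = {b}; new: +{b}
  S→S A: FOLLOW(S) ⊇ FIRST(A) = {a,b}; new: +{a}
  S→S A: FOLLOW(A) ⊇ FOLLOW(S) ⊇ {$,a,b}; new: +{$,a,b}
  FOLLOW(S)={$,a,b}  FOLLOW(A)={$,a,b}
round 2: (stable)
  FOLLOW(S)={$,a,b}  FOLLOW(A)={$,a,b}

FOLLOW(S) = ["$", "a", "b"]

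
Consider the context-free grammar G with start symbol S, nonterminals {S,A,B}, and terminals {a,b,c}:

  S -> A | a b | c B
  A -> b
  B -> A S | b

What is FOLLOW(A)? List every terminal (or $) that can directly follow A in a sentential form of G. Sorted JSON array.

FIRST sets, iterate to fixpoint:
pass 1:
  A via A→b: +{b}
  B via B→A S: +{b}
  S via S→A: +{b}
  S via S→a b: +{a}
  S via S→c B: +{c}
  FIRST[S]={a,b,c}  FIRST[A]={b}  FIRST[B]={b}
pass 2: (stable)
  FIRST[S]={a,b,c}  FIRST[A]={b}  FIRST[B]={b}

FOLLOW iteration:
seed FOLLOW(S) with $
iter 1:
  B→A S: FOLLOW(A) ⊇ FIRST(S) = {a,b,c}; new: +{a,b,c}
  S→A: FOLLOW(A) ⊇ FOLLOW(S) ⊇ {$}; new: +{$}
  S→c B: FOLLOW(B) ⊇ FOLLOW(S) ⊇ {$}; new: +{$}
  S: {$}  A: {$,a,b,c}  B: {$}
iter 2: (stable)
  S: {$}  A: {$,a,b,c}  B: {$}

FOLLOW(A) = ["$", "a", "b", "c"]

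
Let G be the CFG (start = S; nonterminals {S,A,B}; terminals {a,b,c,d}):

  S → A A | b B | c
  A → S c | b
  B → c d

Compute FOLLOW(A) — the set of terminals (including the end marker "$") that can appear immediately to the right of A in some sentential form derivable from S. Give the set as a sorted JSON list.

Compute FIRST by fixpoint:
[1]
  A via A→b: +{b}
  B via B→c d: +{c}
  S via S→A A: +{b}
  S via S→c: +{c}
  FIRST(S)={b,c}  FIRST(A)={b}  FIRST(B)={c}
[2]
  A via A→S c: +{c}
  FIRST(S)={b,c}  FIRST(A)={b,c}  FIRST(B)={c}
[3] (no change)
  FIRST(S)={b,c}  FIRST(A)={b,c}  FIRST(B)={c}

FOLLOW sets:
initialize: $ ∈ FOLLOW(S)
[1]
  A→S c: FOLLOW(S) ⊇ FIRST(c) = {c}; new: +{c}
  S→A A: FOLLOW(A) ⊇ FIRST(A) = {b,c}; new: +{b,c}
  S→A A: FOLLOW(A) ⊇ FOLLOW(S) ⊇ {$,c}; new: +{$}
  S→b B: FOLLOW(B) ⊇ FOLLOW(S) ⊇ {$,c}; new: +{$,c}
  FOLLOW[S]={$,c}  FOLLOW[A]={$,b,c}  FOLLOW[B]={$,c}
[2] (no change)
  FOLLOW[S]={$,c}  FOLLOW[A]={$,b,c}  FOLLOW[B]={$,c}

FOLLOW(A) = ["$", "b", "c"]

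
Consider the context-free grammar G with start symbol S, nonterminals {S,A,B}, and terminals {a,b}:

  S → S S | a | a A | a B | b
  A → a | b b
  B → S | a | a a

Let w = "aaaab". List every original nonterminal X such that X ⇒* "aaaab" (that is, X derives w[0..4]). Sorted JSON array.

CNF form of G:
  S -> S S | T1 A | T1 B | a | b
  A -> T0 T0 | a
  B -> S S | T1 A | T1 B | T1 T1 | a | b
  T0 -> b
  T1 -> a

CYK table (by increasing span), restricted to cells inside w[0..4]:
  [0..0]={A,B,S,T1}  "a"  orig:{A,B,S}
  [1..1]={A,B,S,T1}  "a"  orig:{A,B,S}
  [2..2]={A,B,S,T1}  "a"  orig:{A,B,S}
  [3..3]={A,B,S,T1}  "a"  orig:{A,B,S}
  [4..4]={B,S,T0}  "b"  orig:{B,S}
  [0..1]={B,S}  "aa"
  [1..2]={B,S}  "aa"
  [2..3]={B,S}  "aa"
  [3..4]={B,S}  "ab"
  [0..2]={B,S}  "aaa"
  [1..3]={B,S}  "aaa"
  [2..4]={B,S}  "aab"
  [0..3]={B,S}  "aaaa"
  [1..4]={B,S}  "aaab"
  [0..4]={B,S}  "aaaab"

Original NTs in T[0,4] deriving "aaaab": ["B", "S"]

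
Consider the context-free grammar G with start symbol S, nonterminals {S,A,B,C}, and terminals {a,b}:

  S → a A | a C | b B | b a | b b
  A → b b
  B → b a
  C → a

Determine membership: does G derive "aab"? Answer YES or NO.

Convert to CNF:
  S -> T0 B | T0 T0 | T0 T1 | T1 A | T1 C
  A -> T0 T0
  B -> T0 T1
  C -> a
  T0 -> b
  T1 -> a

CYK fill:
  [0..0]={C,T1}  "a"  orig:{C}
  [1..1]={C,T1}  "a"  orig:{C}
  [2..2]={T0}  "b"  orig:{}
  [0..1]={S}  "aa"
  [1..2]=∅  "ab"
  [0..2]=∅  "aab"

S ∉ T[0,2] ⇒ NO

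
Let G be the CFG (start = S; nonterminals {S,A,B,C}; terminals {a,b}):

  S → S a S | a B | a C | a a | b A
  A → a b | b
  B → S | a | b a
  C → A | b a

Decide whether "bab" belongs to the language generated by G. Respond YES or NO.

CNF form of G:
  S -> S X3 | T0 B | T0 C | T0 T0 | T1 A
  A -> T0 T1 | b
  B -> S X2 | T0 B | T0 C | T0 T0 | T1 A | T1 T0 | a
  C -> T0 T1 | T1 T0 | b
  T0 -> a
  T1 -> b
  X2 -> T0 S
  X3 -> T0 S

CYK fill:
  T[0,0] 'b' = {A,C,T1}  orig:{A,C}
  T[1,1] 'a' = {B,T0}  orig:{B}
  T[2,2] 'b' = {A,C,T1}  orig:{A,C}
  T[0,1] 'ba' = {B,C}
  T[1,2] 'ab' = {A,B,C,S}
  T[0,2] 'bab' = {B,S}

S ∈ T[0,2] ⇒ YES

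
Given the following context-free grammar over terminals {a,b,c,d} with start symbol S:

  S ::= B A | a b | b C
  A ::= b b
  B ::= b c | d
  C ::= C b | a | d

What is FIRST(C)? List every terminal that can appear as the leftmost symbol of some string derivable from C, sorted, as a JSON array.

FIRST iteration:
round 1:
  A via A→b b: +{b}
  B via B→b c: +{b}
  B via B→d: +{d}
  C via C→a: +{a}
  C via C→d: +{d}
  S via S→B A: +{b,d}
  S via S→a b: +{a}
  FIRST[S]={a,b,d}  FIRST[A]={b}  FIRST[B]={b,d}  FIRST[C]={a,d}
round 2: — fixpoint
  FIRST[S]={a,b,d}  FIRST[A]={b}  FIRST[B]={b,d}  FIRST[C]={a,d}

FIRST(C) = ["a", "d"]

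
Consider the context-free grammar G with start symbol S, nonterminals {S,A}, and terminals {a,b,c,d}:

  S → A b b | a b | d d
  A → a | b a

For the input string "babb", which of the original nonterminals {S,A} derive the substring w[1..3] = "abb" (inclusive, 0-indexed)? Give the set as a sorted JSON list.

Convert to CNF:
  S -> A X3 | T1 T0 | T2 T2
  A -> T0 T1 | a
  T0 -> b
  T1 -> a
  T2 -> d
  X3 -> T0 T0

CYK table (by increasing span), restricted to cells inside w[1..3]:
  cell(1,1) a: {A,T1}  orig:{A}
  cell(2,2) b: {T0}  orig:{}
  cell(3,3) b: {T0}  orig:{}
  cell(1,2) ab: {S}
  cell(2,3) bb: {X3}  orig:{}
  cell(1,3) abb: {S}

Original NTs in T[1,3] deriving "abb": ["S"]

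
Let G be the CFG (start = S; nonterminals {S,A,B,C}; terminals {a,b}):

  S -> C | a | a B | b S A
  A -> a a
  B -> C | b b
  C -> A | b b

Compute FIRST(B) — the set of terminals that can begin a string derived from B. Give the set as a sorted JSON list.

Compute FIRST by fixpoint:
round 1:
  A via A→a a: +{a}
  B via B→b b: +{b}
  C via C→A: +{a}
  C via C→b b: +{b}
  S via S→C: +{a,b}
  FIRST(S)={a,b}  FIRST(A)={a}  FIRST(B)={b}  FIRST(C)={a,b}
round 2:
  B via B→C: +{a}
  FIRST(S)={a,b}  FIRST(A)={a}  FIRST(B)={a,b}  FIRST(C)={a,b}
round 3: done
  FIRST(S)={a,b}  FIRST(A)={a}  FIRST(B)={a,b}  FIRST(C)={a,b}

FIRST(B) = ["a", "b"]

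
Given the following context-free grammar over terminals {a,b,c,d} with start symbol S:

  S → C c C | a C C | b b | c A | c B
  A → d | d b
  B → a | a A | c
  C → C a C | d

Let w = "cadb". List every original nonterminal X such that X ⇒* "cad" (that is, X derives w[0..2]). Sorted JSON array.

Convert to CNF:
  S -> C X5 | T1 T1 | T2 X6 | T3 A | T3 B
  A -> T0 T1 | d
  B -> T2 A | a | c
  C -> C X4 | d
  T0 -> d
  T1 -> b
  T2 -> a
  T3 -> c
  X4 -> T2 C
  X5 -> T3 C
  X6 -> C C

CYK fill (cells [i..j] with 0 ≤ i ≤ j ≤ 2 only):
  cell(0,0) c: {B,T3}  orig:{B}
  cell(1,1) a: {B,T2}  orig:{B}
  cell(2,2) d: {A,C,T0}  orig:{A,C}
  cell(0,1) ca: {S}
  cell(1,2) ad: {B,X4}  orig:{B}
  cell(0,2) cad: {S}

Original NTs in T[0,2] deriving "cad": ["S"]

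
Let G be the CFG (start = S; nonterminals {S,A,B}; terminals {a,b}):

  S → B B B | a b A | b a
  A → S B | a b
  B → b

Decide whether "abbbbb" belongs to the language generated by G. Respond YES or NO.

Convert to CNF:
  S -> B X2 | T0 X3 | T1 T0
  A -> S B | T0 T1
  B -> b
  T0 -> a
  T1 -> b
  X2 -> B B
  X3 -> T1 A

CYK fill:
  [0..0]={T0}  "a"  orig:{}
  [1..1]={B,T1}  "b"  orig:{B}
  [2..2]={B,T1}  "b"  orig:{B}
  [3..3]={B,T1}  "b"  orig:{B}
  [4..4]={B,T1}  "b"  orig:{B}
  [5..5]={B,T1}  "b"  orig:{B}
  [0..1]={A}  "ab"
  [1..2]={X2}  "bb"  orig:{}
  [2..3]={X2}  "bb"  orig:{}
  [3..4]={X2}  "bb"  orig:{}
  [4..5]={X2}  "bb"  orig:{}
  [0..2]=∅  "abb"
  [1..3]={S}  "bbb"
  [2..4]={S}  "bbb"
  [3..5]={S}  "bbb"
  [0..3]=∅  "abbb"
  [1..4]={A}  "bbbb"
  [2..5]={A}  "bbbb"
  [0..4]=∅  "abbbb"
  [1..5]={X3}  "bbbbb"  orig:{}
  [0..5]={S}  "abbbbb"

S ∈ T[0,5] ⇒ YES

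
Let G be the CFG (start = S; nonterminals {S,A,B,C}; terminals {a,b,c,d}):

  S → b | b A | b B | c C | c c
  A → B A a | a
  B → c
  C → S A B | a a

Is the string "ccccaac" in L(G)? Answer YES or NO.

CNF form of G:
  S -> T1 A | T1 B | T2 C | T2 T2 | b
  A -> B X3 | a
  B -> c
  C -> S X4 | T0 T0
  T0 -> a
  T1 -> b
  T2 -> c
  X3 -> A T0
  X4 -> A B

CYK fill:
  T[0,0] 'c' = {B,T2}  orig:{B}
  T[1,1] 'c' = {B,T2}  orig:{B}
  T[2,2] 'c' = {B,T2}  orig:{B}
  T[3,3] 'c' = {B,T2}  orig:{B}
  T[4,4] 'a' = {A,T0}  orig:{A}
  T[5,5] 'a' = {A,T0}  orig:{A}
  T[6,6] 'c' = {B,T2}  orig:{B}
  T[0,1] 'cc' = {S}
  T[1,2] 'cc' = {S}
  T[2,3] 'cc' = {S}
  T[3,4] 'ca' = ∅
  T[4,5] 'aa' = {C,X3}  orig:{C}
  T[5,6] 'ac' = {X4}  orig:{}
  T[0,2] 'ccc' = ∅
  T[1,3] 'ccc' = ∅
  T[2,4] 'cca' = ∅
  T[3,5] 'caa' = {A,S}
  T[4,6] 'aac' = ∅
  T[0,3] 'cccc' = ∅
  T[1,4] 'ccca' = ∅
  T[2,5] 'ccaa' = ∅
  T[3,6] 'caac' = {X4}  orig:{}
  T[0,4] 'cccca' = ∅
  T[1,5] 'cccaa' = ∅
  T[2,6] 'ccaac' = ∅
  T[0,5] 'ccccaa' = ∅
  T[1,6] 'cccaac' = {C}
  T[0,6] 'ccccaac' = {S}

S ∈ T[0,6] ⇒ YES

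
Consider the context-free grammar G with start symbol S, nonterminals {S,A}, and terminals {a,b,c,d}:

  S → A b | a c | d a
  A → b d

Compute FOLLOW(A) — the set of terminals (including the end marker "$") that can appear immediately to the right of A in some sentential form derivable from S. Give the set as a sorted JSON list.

FIRST iteration:
round 1:
  A via A→b d: +{b}
  S via S→A b: +{b}
  S via S→a c: +{a}
  S via S→d a: +{d}
  S: {a,b,d}  A: {b}
round 2: (stable)
  S: {a,b,d}  A: {b}

FOLLOW sets:
initialize: $ ∈ FOLLOW(S)
iter 1:
  S→A b: FOLLOW(A) ⊇ FIRST(b) = {b}; new: +{b}
  FOLLOW[S]={$}  FOLLOW[A]={b}
iter 2: — fixpoint
  FOLLOW[S]={$}  FOLLOW[A]={b}

FOLLOW(A) = ["b"]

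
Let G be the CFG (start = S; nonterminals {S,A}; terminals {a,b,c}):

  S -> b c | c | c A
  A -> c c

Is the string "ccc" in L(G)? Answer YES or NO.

Convert to CNF:
  S -> T0 A | T1 T0 | c
  A -> T0 T0
  T0 -> c
  T1 -> b

Fill CYK table bottom-up:
  [0..0]={S,T0}  "c"  orig:{S}
  [1..1]={S,T0}  "c"  orig:{S}
  [2..2]={S,T0}  "c"  orig:{S}
  [0..1]={A}  "cc"
  [1..2]={A}  "cc"
  [0..2]={S}  "ccc"

S ∈ T[0,2] ⇒ YES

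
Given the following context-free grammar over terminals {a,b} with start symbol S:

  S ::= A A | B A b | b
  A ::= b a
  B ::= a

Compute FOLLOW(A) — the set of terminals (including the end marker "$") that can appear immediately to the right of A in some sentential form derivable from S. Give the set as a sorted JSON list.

Compute FIRST by fixpoint:
iter 1:
  A via A→b a: +{b}
  B via B→a: +{a}
  S via S→A A: +{b}
  S via S→B A b: +{a}
  FIRST[S]={a,b}  FIRST[A]={b}  FIRST[B]={a}
iter 2: — fixpoint
  FIRST[S]={a,b}  FIRST[A]={b}  FIRST[B]={a}

FOLLOW sets:
FOLLOW(S) := {$}
iter 1:
  S→A A: FOLLOW(A) ⊇ FIRST(A) = {b}; new: +{b}
  S→A A: FOLLOW(A) ⊇ FOLLOW(S) ⊇ {$}; new: +{$}
  S→B A b: FOLLOW(B) ⊇ FIRST(A) = {b}; new: +{b}
  FOLLOW(S)={$}  FOLLOW(A)={$,b}  FOLLOW(B)={b}
iter 2: (stable)
  FOLLOW(S)={$}  FOLLOW(A)={$,b}  FOLLOW(B)={b}

FOLLOW(A) = ["$", "b"]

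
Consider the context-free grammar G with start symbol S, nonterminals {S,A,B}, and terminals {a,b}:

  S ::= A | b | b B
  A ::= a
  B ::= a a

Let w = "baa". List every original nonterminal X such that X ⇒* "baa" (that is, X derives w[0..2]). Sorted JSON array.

CNF form of G:
  S -> T1 B | a | b
  A -> a
  B -> T0 T0
  T0 -> a
  T1 -> b

Fill CYK table bottom-up, restricted to cells inside w[0..2]:
  cell(0,0) b: {S,T1}  orig:{S}
  cell(1,1) a: {A,S,T0}  orig:{A,S}
  cell(2,2) a: {A,S,T0}  orig:{A,S}
  cell(0,1) ba: ∅
  cell(1,2) aa: {B}
  cell(0,2) baa: {S}

Original NTs in T[0,2] deriving "baa": ["S"]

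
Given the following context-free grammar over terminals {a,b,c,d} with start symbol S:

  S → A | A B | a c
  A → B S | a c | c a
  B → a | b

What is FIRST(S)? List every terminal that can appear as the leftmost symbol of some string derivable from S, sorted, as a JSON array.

FIRST iteration:
[1]
  A via A→a c: +{a}
  A via A→c a: +{c}
  B via B→a: +{a}
  B via B→b: +{b}
  S via S→A: +{a,c}
  FIRST[S]={a,c}  FIRST[A]={a,c}  FIRST[B]={a,b}
[2]
  A via A→B S: +{b}
  S via S→A: +{b}
  FIRST[S]={a,b,c}  FIRST[A]={a,b,c}  FIRST[B]={a,b}
[3] done
  FIRST[S]={a,b,c}  FIRST[A]={a,b,c}  FIRST[B]={a,b}

FIRST(S) = ["a", "b", "c"]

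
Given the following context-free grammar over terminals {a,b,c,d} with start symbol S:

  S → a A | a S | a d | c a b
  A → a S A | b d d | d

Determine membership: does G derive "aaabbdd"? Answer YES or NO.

Convert to CNF:
  S -> T0 A | T0 S | T0 T2 | T3 X6
  A -> T0 X4 | T1 X5 | d
  T0 -> a
  T1 -> b
  T2 -> d
  T3 -> c
  X4 -> S A
  X5 -> T2 T2
  X6 -> T0 T1

CYK fill:
  cell(0,0) a: {T0}  orig:{}
  cell(1,1) a: {T0}  orig:{}
  cell(2,2) a: {T0}  orig:{}
  cell(3,3) b: {T1}  orig:{}
  cell(4,4) b: {T1}  orig:{}
  cell(5,5) d: {A,T2}  orig:{A}
  cell(6,6) d: {A,T2}  orig:{A}
  cell(0,1) aa: ∅
  cell(1,2) aa: ∅
  cell(2,3) ab: {X6}  orig:{}
  cell(3,4) bb: ∅
  cell(4,5) bd: ∅
  cell(5,6) dd: {X5}  orig:{}
  cell(0,2) aaa: ∅
  cell(1,3) aab: ∅
  cell(2,4) abb: ∅
  cell(3,5) bbd: ∅
  cell(4,6) bdd: {A}
  cell(0,3) aaab: ∅
  cell(1,4) aabb: ∅
  cell(2,5) abbd: ∅
  cell(3,6) bbdd: ∅
  cell(0,4) aaabb: ∅
  cell(1,5) aabbd: ∅
  cell(2,6) abbdd: ∅
  cell(0,5) aaabbd: ∅
  cell(1,6) aabbdd: ∅
  cell(0,6) aaabbdd: ∅

S ∉ T[0,6] ⇒ NO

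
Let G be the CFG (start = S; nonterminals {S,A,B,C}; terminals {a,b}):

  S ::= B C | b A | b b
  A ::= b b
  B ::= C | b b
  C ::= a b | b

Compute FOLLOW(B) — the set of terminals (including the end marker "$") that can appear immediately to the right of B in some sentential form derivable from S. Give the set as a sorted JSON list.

FIRST iteration:
[1]
  A via A→b b: +{b}
  B via B→b b: +{b}
  C via C→a b: +{a}
  C via C→b: +{b}
  S via S→B C: +{b}
  FIRST(S)={b}  FIRST(A)={b}  FIRST(B)={b}  FIRST(C)={a,b}
[2]
  B via B→C: +{a}
  S via S→B C: +{a}
  FIRST(S)={a,b}  FIRST(A)={b}  FIRST(B)={a,b}  FIRST(C)={a,b}
[3] — fixpoint
  FIRST(S)={a,b}  FIRST(A)={b}  FIRST(B)={a,b}  FIRST(C)={a,b}

FOLLOW iteration:
FOLLOW(S) := {$}
iter 1:
  S→B C: FOLLOW(B) ⊇ FIRST(C) = {a,b}; new: +{a,b}
  S→B C: FOLLOW(C) ⊇ FOLLOW(S) ⊇ {$}; new: +{$}
  S→b A: FOLLOW(A) ⊇ FOLLOW(S) ⊇ {$}; new: +{$}
  FOLLOW(S)={$}  FOLLOW(A)={$}  FOLLOW(B)={a,b}  FOLLOW(C)={$}
iter 2:
  B→C: FOLLOW(C) ⊇ FOLLOW(B) ⊇ {a,b}; new: +{a,b}
  FOLLOW(S)={$}  FOLLOW(A)={$}  FOLLOW(B)={a,b}  FOLLOW(C)={$,a,b}
iter 3: done
  FOLLOW(S)={$}  FOLLOW(A)={$}  FOLLOW(B)={a,b}  FOLLOW(C)={$,a,b}

FOLLOW(B) = ["a", "b"]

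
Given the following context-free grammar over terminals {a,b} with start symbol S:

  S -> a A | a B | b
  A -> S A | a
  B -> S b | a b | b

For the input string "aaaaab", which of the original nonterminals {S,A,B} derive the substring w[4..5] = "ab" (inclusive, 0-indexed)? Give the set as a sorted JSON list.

CNF form of G:
  S -> T1 A | T1 B | b
  A -> S A | a
  B -> S T0 | T1 T0 | b
  T0 -> b
  T1 -> a

Fill CYK table bottom-up (cells [i..j] with 4 ≤ i ≤ j ≤ 5 only):
  T[4,4] 'a' = {A,T1}  orig:{A}
  T[5,5] 'b' = {B,S,T0}  orig:{B,S}
  T[4,5] 'ab' = {B,S}

Original NTs in T[4,5] deriving "ab": ["B", "S"]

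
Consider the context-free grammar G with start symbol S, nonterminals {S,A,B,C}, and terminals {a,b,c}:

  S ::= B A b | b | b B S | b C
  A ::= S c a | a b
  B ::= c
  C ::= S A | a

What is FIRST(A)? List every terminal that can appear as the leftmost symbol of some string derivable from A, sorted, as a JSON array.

Compute FIRST by fixpoint:
pass 1:
  A via A→a b: +{a}
  B via B→c: +{c}
  C via C→a: +{a}
  S via S→B A b: +{c}
  S via S→b: +{b}
  FIRST(S)={b,c}  FIRST(A)={a}  FIRST(B)={c}  FIRST(C)={a}
pass 2:
  A via A→S c a: +{b,c}
  C via C→S A: +{b,c}
  FIRST(S)={b,c}  FIRST(A)={a,b,c}  FIRST(B)={c}  FIRST(C)={a,b,c}
pass 3: done
  FIRST(S)={b,c}  FIRST(A)={a,b,c}  FIRST(B)={c}  FIRST(C)={a,b,c}

FIRST(A) = ["a", "b", "c"]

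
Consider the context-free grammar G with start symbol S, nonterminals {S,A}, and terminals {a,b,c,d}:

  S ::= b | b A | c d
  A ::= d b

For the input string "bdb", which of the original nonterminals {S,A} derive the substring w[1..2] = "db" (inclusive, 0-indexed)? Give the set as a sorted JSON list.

CNF form of G:
  S -> T1 A | T2 T0 | b
  A -> T0 T1
  T0 -> d
  T1 -> b
  T2 -> c

CYK fill, restricted to cells inside w[1..2]:
  [1..1]={T0}  "d"  orig:{}
  [2..2]={S,T1}  "b"  orig:{S}
  [1..2]={A}  "db"

Original NTs in T[1,2] deriving "db": ["A"]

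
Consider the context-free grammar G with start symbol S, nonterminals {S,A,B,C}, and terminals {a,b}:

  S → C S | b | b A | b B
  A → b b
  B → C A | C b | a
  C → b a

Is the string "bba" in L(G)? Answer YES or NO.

Convert to CNF:
  S -> C S | T0 A | T0 B | b
  A -> T0 T0
  B -> C A | C T0 | a
  C -> T0 T1
  T0 -> b
  T1 -> a

Fill CYK table bottom-up:
  cell(0,0) b: {S,T0}  orig:{S}
  cell(1,1) b: {S,T0}  orig:{S}
  cell(2,2) a: {B,T1}  orig:{B}
  cell(0,1) bb: {A}
  cell(1,2) ba: {C,S}
  cell(0,2) bba: ∅

S ∉ T[0,2] ⇒ NO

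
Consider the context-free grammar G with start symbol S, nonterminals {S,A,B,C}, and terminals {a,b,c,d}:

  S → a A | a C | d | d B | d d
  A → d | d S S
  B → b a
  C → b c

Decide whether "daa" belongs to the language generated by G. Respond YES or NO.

CNF form of G:
  S -> T0 B | T0 T0 | T2 A | T2 C | d
  A -> T0 X4 | d
  B -> T1 T2
  C -> T1 T3
  T0 -> d
  T1 -> b
  T2 -> a
  T3 -> c
  X4 -> S S

CYK fill:
  cell(0,0) d: {A,S,T0}  orig:{A,S}
  cell(1,1) a: {T2}  orig:{}
  cell(2,2) a: {T2}  orig:{}
  cell(0,1) da: ∅
  cell(1,2) aa: ∅
  cell(0,2) daa: ∅

S ∉ T[0,2] ⇒ NO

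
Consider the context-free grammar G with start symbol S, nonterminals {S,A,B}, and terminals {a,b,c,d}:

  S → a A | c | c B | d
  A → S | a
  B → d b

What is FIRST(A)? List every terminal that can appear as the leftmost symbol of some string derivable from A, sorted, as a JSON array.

FIRST iteration:
[1]
  A via A→a: +{a}
  B via B→d b: +{d}
  S via S→a A: +{a}
  S via S→c: +{c}
  S via S→d: +{d}
  FIRST[S]={a,c,d}  FIRST[A]={a}  FIRST[B]={d}
[2]
  A via A→S: +{c,d}
  FIRST[S]={a,c,d}  FIRST[A]={a,c,d}  FIRST[B]={d}
[3] (no change)
  FIRST[S]={a,c,d}  FIRST[A]={a,c,d}  FIRST[B]={d}

FIRST(A) = ["a", "c", "d"]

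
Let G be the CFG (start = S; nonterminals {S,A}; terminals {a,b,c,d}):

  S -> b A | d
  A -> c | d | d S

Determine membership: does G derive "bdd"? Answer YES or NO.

Convert to CNF:
  S -> T1 A | d
  A -> T0 S | c | d
  T0 -> d
  T1 -> b

CYK fill:
  T[0,0] 'b' = {T1}  orig:{}
  T[1,1] 'd' = {A,S,T0}  orig:{A,S}
  T[2,2] 'd' = {A,S,T0}  orig:{A,S}
  T[0,1] 'bd' = {S}
  T[1,2] 'dd' = {A}
  T[0,2] 'bdd' = {S}

S ∈ T[0,2] ⇒ YES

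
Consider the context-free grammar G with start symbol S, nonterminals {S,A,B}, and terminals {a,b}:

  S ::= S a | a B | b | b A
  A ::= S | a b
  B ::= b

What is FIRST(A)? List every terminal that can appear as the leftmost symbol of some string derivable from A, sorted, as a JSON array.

Compute FIRST by fixpoint:
pass 1:
  A via A→a b: +{a}
  B via B→b: +{b}
  S via S→a B: +{a}
  S via S→b: +{b}
  FIRST(S)={a,b}  FIRST(A)={a}  FIRST(B)={b}
pass 2:
  A via A→S: +{b}
  FIRST(S)={a,b}  FIRST(A)={a,b}  FIRST(B)={b}
pass 3: (no change)
  FIRST(S)={a,b}  FIRST(A)={a,b}  FIRST(B)={b}

FIRST(A) = ["a", "b"]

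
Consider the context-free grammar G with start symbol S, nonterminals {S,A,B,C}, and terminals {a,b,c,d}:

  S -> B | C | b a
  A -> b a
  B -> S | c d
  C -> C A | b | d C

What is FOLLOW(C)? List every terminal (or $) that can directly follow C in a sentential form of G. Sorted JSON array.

Compute FIRST by fixpoint:
pass 1:
  A via A→b a: +{b}
  B via B→c d: +{c}
  C via C→b: +{b}
  C via C→d C: +{d}
  S via S→B: +{c}
  S via S→C: +{b,d}
  FIRST[S]={b,c,d}  FIRST[A]={b}  FIRST[B]={c}  FIRST[C]={b,d}
pass 2:
  B via B→S: +{b,d}
  FIRST[S]={b,c,d}  FIRST[A]={b}  FIRST[B]={b,c,d}  FIRST[C]={b,d}
pass 3: (stable)
  FIRST[S]={b,c,d}  FIRST[A]={b}  FIRST[B]={b,c,d}  FIRST[C]={b,d}

Compute FOLLOW by fixpoint:
initialize: $ ∈ FOLLOW(S)
iter 1:
  C→C A: FOLLOW(C) ⊇ FIRST(A) = {b}; new: +{b}
  C→C A: FOLLOW(A) ⊇ FOLLOW(C) ⊇ {b}; new: +{b}
  S→B: FOLLOW(B) ⊇ FOLLOW(S) ⊇ {$}; new: +{$}
  S→C: FOLLOW(C) ⊇ FOLLOW(S) ⊇ {$}; new: +{$}
  FOLLOW(S)={$}  FOLLOW(A)={b}  FOLLOW(B)={$}  FOLLOW(C)={$,b}
iter 2:
  C→C A: FOLLOW(A) ⊇ FOLLOW(C) ⊇ {$,b}; new: +{$}
  FOLLOW(S)={$}  FOLLOW(A)={$,b}  FOLLOW(B)={$}  FOLLOW(C)={$,b}
iter 3: (stable)
  FOLLOW(S)={$}  FOLLOW(A)={$,b}  FOLLOW(B)={$}  FOLLOW(C)={$,b}

FOLLOW(C) = ["$", "b"]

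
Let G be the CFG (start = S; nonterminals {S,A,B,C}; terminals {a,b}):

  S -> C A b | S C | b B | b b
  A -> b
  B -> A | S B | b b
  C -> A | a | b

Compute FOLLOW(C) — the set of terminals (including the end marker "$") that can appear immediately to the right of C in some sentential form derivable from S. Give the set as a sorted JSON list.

Compute FIRST by fixpoint:
pass 1:
  A via A→b: +{b}
  B via B→A: +{b}
  C via C→A: +{b}
  C via C→a: +{a}
  S via S→C A b: +{a,b}
  FIRST(S)={a,b}  FIRST(A)={b}  FIRST(B)={b}  FIRST(C)={a,b}
pass 2:
  B via B→S B: +{a}
  FIRST(S)={a,b}  FIRST(A)={b}  FIRST(B)={a,b}  FIRST(C)={a,b}
pass 3: done
  FIRST(S)={a,b}  FIRST(A)={b}  FIRST(B)={a,b}  FIRST(C)={a,b}

FOLLOW iteration:
initialize: $ ∈ FOLLOW(S)
pass 1:
  B→S B: FOLLOW(S) ⊇ FIRST(B) = {a,b}; new: +{a,b}
  S→C A b: FOLLOW(C) ⊇ FIRST(A) = {b}; new: +{b}
  S→C A b: FOLLOW(A) ⊇ FIRST(b) = {b}; new: +{b}
  S→S C: FOLLOW(C) ⊇ FOLLOW(S) ⊇ {$,a,b}; new: +{$,a}
  S→b B: FOLLOW(B) ⊇ FOLLOW(S) ⊇ {$,a,b}; new: +{$,a,b}
  S: {$,a,b}  A: {b}  B: {$,a,b}  C: {$,a,b}
pass 2:
  B→A: FOLLOW(A) ⊇ FOLLOW(B) ⊇ {$,a,b}; new: +{$,a}
  S: {$,a,b}  A: {$,a,b}  B: {$,a,b}  C: {$,a,b}
pass 3: done
  S: {$,a,b}  A: {$,a,b}  B: {$,a,b}  C: {$,a,b}

FOLLOW(C) = ["$", "a", "b"]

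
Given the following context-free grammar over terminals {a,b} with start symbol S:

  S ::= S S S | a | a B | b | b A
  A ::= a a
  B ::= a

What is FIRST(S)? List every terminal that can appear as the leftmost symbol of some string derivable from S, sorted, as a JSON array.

FIRST sets, iterate to fixpoint:
iter 1:
  A via A→a a: +{a}
  B via B→a: +{a}
  S via S→a: +{a}
  S via S→b: +{b}
  FIRST(S)={a,b}  FIRST(A)={a}  FIRST(B)={a}
iter 2: (stable)
  FIRST(S)={a,b}  FIRST(A)={a}  FIRST(B)={a}

FIRST(S) = ["a", "b"]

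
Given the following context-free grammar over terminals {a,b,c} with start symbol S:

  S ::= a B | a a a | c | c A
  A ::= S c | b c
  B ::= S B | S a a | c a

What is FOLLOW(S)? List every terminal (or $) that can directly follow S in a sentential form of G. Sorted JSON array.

FIRST sets, iterate to fixpoint:
round 1:
  A via A→b c: +{b}
  B via B→c a: +{c}
  S via S→a B: +{a}
  S via S→c: +{c}
  FIRST[S]={a,c}  FIRST[A]={b}  FIRST[B]={c}
round 2:
  A via A→S c: +{a,c}
  B via B→S B: +{a}
  FIRST[S]={a,c}  FIRST[A]={a,b,c}  FIRST[B]={a,c}
round 3: — fixpoint
  FIRST[S]={a,c}  FIRST[A]={a,b,c}  FIRST[B]={a,c}

FOLLOW iteration:
seed FOLLOW(S) with $
round 1:
  A→S c: FOLLOW(S) ⊇ FIRST(c) = {c}; new: +{c}
  B→S B: FOLLOW(S) ⊇ FIRST(B) = {a,c}; new: +{a}
  S→a B: FOLLOW(B) ⊇ FOLLOW(S) ⊇ {$,a,c}; new: +{$,a,c}
  S→c A: FOLLOW(A) ⊇ FOLLOW(S) ⊇ {$,a,c}; new: +{$,a,c}
  FOLLOW[S]={$,a,c}  FOLLOW[A]={$,a,c}  FOLLOW[B]={$,a,c}
round 2: (stable)
  FOLLOW[S]={$,a,c}  FOLLOW[A]={$,a,c}  FOLLOW[B]={$,a,c}

FOLLOW(S) = ["$", "a", "c"]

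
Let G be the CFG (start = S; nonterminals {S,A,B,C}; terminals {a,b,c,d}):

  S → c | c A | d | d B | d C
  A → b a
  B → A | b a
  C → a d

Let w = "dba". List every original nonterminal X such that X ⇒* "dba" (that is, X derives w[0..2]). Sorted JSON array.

Convert to CNF:
  S -> T2 B | T2 C | T3 A | c | d
  A -> T0 T1
  B -> T0 T1
  C -> T1 T2
  T0 -> b
  T1 -> a
  T2 -> d
  T3 -> c

CYK fill, restricted to cells inside w[0..2]:
  cell(0,0) d: {S,T2}  orig:{S}
  cell(1,1) b: {T0}  orig:{}
  cell(2,2) a: {T1}  orig:{}
  cell(0,1) db: ∅
  cell(1,2) ba: {A,B}
  cell(0,2) dba: {S}

Original NTs in T[0,2] deriving "dba": ["S"]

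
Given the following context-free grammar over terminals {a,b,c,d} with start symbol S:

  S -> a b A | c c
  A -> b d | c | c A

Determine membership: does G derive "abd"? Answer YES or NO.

CNF form of G:
  S -> T2 T2 | T3 X4
  A -> T0 T1 | T2 A | c
  T0 -> b
  T1 -> d
  T2 -> c
  T3 -> a
  X4 -> T0 A

CYK fill:
  T[0,0] 'a' = {T3}  orig:{}
  T[1,1] 'b' = {T0}  orig:{}
  T[2,2] 'd' = {T1}  orig:{}
  T[0,1] 'ab' = ∅
  T[1,2] 'bd' = {A}
  T[0,2] 'abd' = ∅

S ∉ T[0,2] ⇒ NO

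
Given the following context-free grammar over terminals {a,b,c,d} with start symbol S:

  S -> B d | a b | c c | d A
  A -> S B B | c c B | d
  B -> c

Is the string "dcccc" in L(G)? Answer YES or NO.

Convert to CNF:
  S -> B T1 | T0 T0 | T1 A | T2 T3
  A -> S X4 | T0 X5 | d
  B -> c
  T0 -> c
  T1 -> d
  T2 -> a
  T3 -> b
  X4 -> B B
  X5 -> T0 B

Fill CYK table bottom-up:
  [0..0]={A,T1}  "d"  orig:{A}
  [1..1]={B,T0}  "c"  orig:{B}
  [2..2]={B,T0}  "c"  orig:{B}
  [3..3]={B,T0}  "c"  orig:{B}
  [4..4]={B,T0}  "c"  orig:{B}
  [0..1]=∅  "dc"
  [1..2]={S,X4,X5}  "cc"  orig:{S}
  [2..3]={S,X4,X5}  "cc"  orig:{S}
  [3..4]={S,X4,X5}  "cc"  orig:{S}
  [0..2]=∅  "dcc"
  [1..3]={A}  "ccc"
  [2..4]={A}  "ccc"
  [0..3]={S}  "dccc"
  [1..4]={A}  "cccc"
  [0..4]={S}  "dcccc"

S ∈ T[0,4] ⇒ YES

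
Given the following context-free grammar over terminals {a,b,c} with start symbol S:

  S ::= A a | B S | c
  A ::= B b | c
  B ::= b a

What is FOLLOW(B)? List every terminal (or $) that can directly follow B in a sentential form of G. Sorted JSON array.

FIRST sets, iterate to fixpoint:
pass 1:
  A via A→c: +{c}
  B via B→b a: +{b}
  S via S→A a: +{c}
  S via S→B S: +{b}
  FIRST[S]={b,c}  FIRST[A]={c}  FIRST[B]={b}
pass 2:
  A via A→B b: +{b}
  FIRST[S]={b,c}  FIRST[A]={b,c}  FIRST[B]={b}
pass 3: (stable)
  FIRST[S]={b,c}  FIRST[A]={b,c}  FIRST[B]={b}

Compute FOLLOW by fixpoint:
seed FOLLOW(S) with $
pass 1:
  A→B b: FOLLOW(B) ⊇ FIRST(b) = {b}; new: +{b}
  S→A a: FOLLOW(A) ⊇ FIRST(a) = {a}; new: +{a}
  S→B S: FOLLOW(B) ⊇ FIRST(S) = {b,c}; new: +{c}
  S: {$}  A: {a}  B: {b,c}
pass 2: done
  S: {$}  A: {a}  B: {b,c}

FOLLOW(B) = ["b", "c"]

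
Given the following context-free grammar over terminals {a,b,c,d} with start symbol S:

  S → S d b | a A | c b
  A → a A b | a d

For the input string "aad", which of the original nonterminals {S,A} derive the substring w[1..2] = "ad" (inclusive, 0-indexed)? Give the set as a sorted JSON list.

CNF form of G:
  S -> S X5 | T0 A | T3 T1
  A -> T0 T2 | T0 X4
  T0 -> a
  T1 -> b
  T2 -> d
  T3 -> c
  X4 -> A T1
  X5 -> T2 T1

CYK table (by increasing span) (cells [i..j] with 1 ≤ i ≤ j ≤ 2 only):
  cell(1,1) a: {T0}  orig:{}
  cell(2,2) d: {T2}  orig:{}
  cell(1,2) ad: {A}

Original NTs in T[1,2] deriving "ad": ["A"]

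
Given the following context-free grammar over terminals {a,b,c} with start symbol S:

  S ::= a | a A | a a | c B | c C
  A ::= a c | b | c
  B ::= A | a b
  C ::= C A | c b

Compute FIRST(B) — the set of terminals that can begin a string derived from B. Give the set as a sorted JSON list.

FIRST sets, iterate to fixpoint:
[1]
  A via A→a c: +{a}
  A via A→b: +{b}
  A via A→c: +{c}
  B via B→A: +{a,b,c}
  C via C→c b: +{c}
  S via S→a: +{a}
  S via S→c B: +{c}
  FIRST[S]={a,c}  FIRST[A]={a,b,c}  FIRST[B]={a,b,c}  FIRST[C]={c}
[2] (stable)
  FIRST[S]={a,c}  FIRST[A]={a,b,c}  FIRST[B]={a,b,c}  FIRST[C]={c}

FIRST(B) = ["a", "b", "c"]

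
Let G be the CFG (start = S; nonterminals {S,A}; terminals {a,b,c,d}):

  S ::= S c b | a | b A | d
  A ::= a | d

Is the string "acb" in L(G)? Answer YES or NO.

CNF form of G:
  S -> S X2 | T1 A | a | d
  A -> a | d
  T0 -> c
  T1 -> b
  X2 -> T0 T1

CYK fill:
  [0..0]={A,S}  "a"
  [1..1]={T0}  "c"  orig:{}
  [2..2]={T1}  "b"  orig:{}
  [0..1]=∅  "ac"
  [1..2]={X2}  "cb"  orig:{}
  [0..2]={S}  "acb"

S ∈ T[0,2] ⇒ YES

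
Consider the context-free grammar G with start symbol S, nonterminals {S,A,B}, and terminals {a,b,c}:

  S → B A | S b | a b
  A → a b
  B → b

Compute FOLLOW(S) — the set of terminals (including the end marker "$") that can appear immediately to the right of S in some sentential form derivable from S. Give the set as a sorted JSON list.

Compute FIRST by fixpoint:
round 1:
  A via A→a b: +{a}
  B via B→b: +{b}
  S via S→B A: +{b}
  S via S→a b: +{a}
  FIRST[S]={a,b}  FIRST[A]={a}  FIRST[B]={b}
round 2: (stable)
  FIRST[S]={a,b}  FIRST[A]={a}  FIRST[B]={b}

Compute FOLLOW by fixpoint:
FOLLOW(S) := {$}
round 1:
  S→B A: FOLLOW(B) ⊇ FIRST(A) = {a}; new: +{a}
  S→B A: FOLLOW(A) ⊇ FOLLOW(S) ⊇ {$}; new: +{$}
  S→S b: FOLLOW(S) ⊇ FIRST(b) = {b}; new: +{b}
  FOLLOW(S)={$,b}  FOLLOW(A)={$}  FOLLOW(B)={a}
round 2:
  S→B A: FOLLOW(A) ⊇ FOLLOW(S) ⊇ {$,b}; new: +{b}
  FOLLOW(S)={$,b}  FOLLOW(A)={$,b}  FOLLOW(B)={a}
round 3: — fixpoint
  FOLLOW(S)={$,b}  FOLLOW(A)={$,b}  FOLLOW(B)={a}

FOLLOW(S) = ["$", "b"]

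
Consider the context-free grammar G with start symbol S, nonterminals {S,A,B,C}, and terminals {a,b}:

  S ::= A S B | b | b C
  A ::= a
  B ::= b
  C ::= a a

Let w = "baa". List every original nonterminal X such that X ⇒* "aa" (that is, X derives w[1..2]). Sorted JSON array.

Convert to CNF:
  S -> A X2 | T1 C | b
  A -> a
  B -> b
  C -> T0 T0
  T0 -> a
  T1 -> b
  X2 -> S B

CYK fill (cells [i..j] with 1 ≤ i ≤ j ≤ 2 only):
  [1..1]={A,T0}  "a"  orig:{A}
  [2..2]={A,T0}  "a"  orig:{A}
  [1..2]={C}  "aa"

Original NTs in T[1,2] deriving "aa": ["C"]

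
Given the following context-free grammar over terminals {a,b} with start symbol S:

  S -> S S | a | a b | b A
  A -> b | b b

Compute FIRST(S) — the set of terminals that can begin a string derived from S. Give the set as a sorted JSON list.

Compute FIRST by fixpoint:
pass 1:
  A via A→b: +{b}
  S via S→a: +{a}
  S via S→b A: +{b}
  FIRST(S)={a,b}  FIRST(A)={b}
pass 2: — fixpoint
  FIRST(S)={a,b}  FIRST(A)={b}

FIRST(S) = ["a", "b"]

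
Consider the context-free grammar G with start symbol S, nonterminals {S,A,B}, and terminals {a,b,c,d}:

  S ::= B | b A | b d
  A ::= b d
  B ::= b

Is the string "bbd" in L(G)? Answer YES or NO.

Convert to CNF:
  S -> T0 A | T0 T1 | b
  A -> T0 T1
  B -> b
  T0 -> b
  T1 -> d

Fill CYK table bottom-up:
  [0..0]={B,S,T0}  "b"  orig:{B,S}
  [1..1]={B,S,T0}  "b"  orig:{B,S}
  [2..2]={T1}  "d"  orig:{}
  [0..1]=∅  "bb"
  [1..2]={A,S}  "bd"
  [0..2]={S}  "bbd"

S ∈ T[0,2] ⇒ YES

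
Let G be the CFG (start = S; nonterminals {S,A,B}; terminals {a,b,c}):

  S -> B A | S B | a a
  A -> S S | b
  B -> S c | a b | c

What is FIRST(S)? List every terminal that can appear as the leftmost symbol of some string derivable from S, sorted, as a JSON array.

FIRST sets, iterate to fixpoint:
round 1:
  A via A→b: +{b}
  B via B→a b: +{a}
  B via B→c: +{c}
  S via S→B A: +{a,c}
  S: {a,c}  A: {b}  B: {a,c}
round 2:
  A via A→S S: +{a,c}
  S: {a,c}  A: {a,b,c}  B: {a,c}
round 3: (no change)
  S: {a,c}  A: {a,b,c}  B: {a,c}

FIRST(S) = ["a", "c"]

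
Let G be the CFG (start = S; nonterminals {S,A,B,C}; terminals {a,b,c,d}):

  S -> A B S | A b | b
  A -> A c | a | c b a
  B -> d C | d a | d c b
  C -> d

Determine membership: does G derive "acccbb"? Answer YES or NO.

Convert to CNF:
  S -> A T1 | A X6 | b
  A -> A T0 | T0 X4 | a
  B -> T3 C | T3 T2 | T3 X5
  C -> d
  T0 -> c
  T1 -> b
  T2 -> a
  T3 -> d
  X4 -> T1 T2
  X5 -> T0 T1
  X6 -> B S

CYK table (by increasing span):
  [0..0]={A,T2}  "a"  orig:{A}
  [1..1]={T0}  "c"  orig:{}
  [2..2]={T0}  "c"  orig:{}
  [3..3]={T0}  "c"  orig:{}
  [4..4]={S,T1}  "b"  orig:{S}
  [5..5]={S,T1}  "b"  orig:{S}
  [0..1]={A}  "ac"
  [1..2]=∅  "cc"
  [2..3]=∅  "cc"
  [3..4]={X5}  "cb"  orig:{}
  [4..5]=∅  "bb"
  [0..2]={A}  "acc"
  [1..3]=∅  "ccc"
  [2..4]=∅  "ccb"
  [3..5]=∅  "cbb"
  [0..3]={A}  "accc"
  [1..4]=∅  "cccb"
  [2..5]=∅  "ccbb"
  [0..4]={S}  "acccb"
  [1..5]=∅  "cccbb"
  [0..5]=∅  "acccbb"

S ∉ T[0,5] ⇒ NO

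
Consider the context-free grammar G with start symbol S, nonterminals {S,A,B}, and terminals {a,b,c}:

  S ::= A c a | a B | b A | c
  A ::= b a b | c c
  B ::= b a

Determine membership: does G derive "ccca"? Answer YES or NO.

CNF form of G:
  S -> A X4 | T0 A | T1 B | c
  A -> T0 X3 | T2 T2
  B -> T0 T1
  T0 -> b
  T1 -> a
  T2 -> c
  X3 -> T1 T0
  X4 -> T2 T1

CYK fill:
  [0..0]={S,T2}  "c"  orig:{S}
  [1..1]={S,T2}  "c"  orig:{S}
  [2..2]={S,T2}  "c"  orig:{S}
  [3..3]={T1}  "a"  orig:{}
  [0..1]={A}  "cc"
  [1..2]={A}  "cc"
  [2..3]={X4}  "ca"  orig:{}
  [0..2]=∅  "ccc"
  [1..3]=∅  "cca"
  [0..3]={S}  "ccca"

S ∈ T[0,3] ⇒ YES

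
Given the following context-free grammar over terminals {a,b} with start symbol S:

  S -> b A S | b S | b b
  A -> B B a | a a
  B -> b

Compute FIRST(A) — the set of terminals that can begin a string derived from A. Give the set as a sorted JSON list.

FIRST iteration:
[1]
  A via A→a a: +{a}
  B via B→b: +{b}
  S via S→b A S: +{b}
  S: {b}  A: {a}  B: {b}
[2]
  A via A→B B a: +{b}
  S: {b}  A: {a,b}  B: {b}
[3] done
  S: {b}  A: {a,b}  B: {b}

FIRST(A) = ["a", "b"]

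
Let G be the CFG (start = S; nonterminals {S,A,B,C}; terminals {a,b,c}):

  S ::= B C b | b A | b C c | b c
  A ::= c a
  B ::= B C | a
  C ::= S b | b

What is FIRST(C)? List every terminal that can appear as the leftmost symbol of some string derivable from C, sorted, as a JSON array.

FIRST iteration:
[1]
  A via A→c a: +{c}
  B via B→a: +{a}
  C via C→b: +{b}
  S via S→B C b: +{a}
  S via S→b A: +{b}
  FIRST(S)={a,b}  FIRST(A)={c}  FIRST(B)={a}  FIRST(C)={b}
[2]
  C via C→S b: +{a}
  FIRST(S)={a,b}  FIRST(A)={c}  FIRST(B)={a}  FIRST(C)={a,b}
[3] (no change)
  FIRST(S)={a,b}  FIRST(A)={c}  FIRST(B)={a}  FIRST(C)={a,b}

FIRST(C) = ["a", "b"]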